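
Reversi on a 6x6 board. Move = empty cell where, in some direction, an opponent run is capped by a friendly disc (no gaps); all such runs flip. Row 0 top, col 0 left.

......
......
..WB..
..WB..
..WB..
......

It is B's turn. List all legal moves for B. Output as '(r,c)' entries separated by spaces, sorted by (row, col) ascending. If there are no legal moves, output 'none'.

(1,1): flips 1 -> legal
(1,2): no bracket -> illegal
(1,3): no bracket -> illegal
(2,1): flips 2 -> legal
(3,1): flips 1 -> legal
(4,1): flips 2 -> legal
(5,1): flips 1 -> legal
(5,2): no bracket -> illegal
(5,3): no bracket -> illegal

Answer: (1,1) (2,1) (3,1) (4,1) (5,1)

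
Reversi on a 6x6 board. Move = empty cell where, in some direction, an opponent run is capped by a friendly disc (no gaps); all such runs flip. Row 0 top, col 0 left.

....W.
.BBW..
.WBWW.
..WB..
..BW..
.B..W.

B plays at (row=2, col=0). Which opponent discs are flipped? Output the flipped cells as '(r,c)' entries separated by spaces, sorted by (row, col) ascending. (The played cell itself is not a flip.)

Answer: (2,1)

Derivation:
Dir NW: edge -> no flip
Dir N: first cell '.' (not opp) -> no flip
Dir NE: first cell 'B' (not opp) -> no flip
Dir W: edge -> no flip
Dir E: opp run (2,1) capped by B -> flip
Dir SW: edge -> no flip
Dir S: first cell '.' (not opp) -> no flip
Dir SE: first cell '.' (not opp) -> no flip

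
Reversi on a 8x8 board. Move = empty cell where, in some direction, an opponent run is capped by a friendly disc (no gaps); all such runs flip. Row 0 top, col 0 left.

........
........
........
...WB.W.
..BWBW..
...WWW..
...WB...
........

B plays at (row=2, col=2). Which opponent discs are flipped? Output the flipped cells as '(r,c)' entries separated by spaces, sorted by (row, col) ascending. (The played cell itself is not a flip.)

Answer: (3,3)

Derivation:
Dir NW: first cell '.' (not opp) -> no flip
Dir N: first cell '.' (not opp) -> no flip
Dir NE: first cell '.' (not opp) -> no flip
Dir W: first cell '.' (not opp) -> no flip
Dir E: first cell '.' (not opp) -> no flip
Dir SW: first cell '.' (not opp) -> no flip
Dir S: first cell '.' (not opp) -> no flip
Dir SE: opp run (3,3) capped by B -> flip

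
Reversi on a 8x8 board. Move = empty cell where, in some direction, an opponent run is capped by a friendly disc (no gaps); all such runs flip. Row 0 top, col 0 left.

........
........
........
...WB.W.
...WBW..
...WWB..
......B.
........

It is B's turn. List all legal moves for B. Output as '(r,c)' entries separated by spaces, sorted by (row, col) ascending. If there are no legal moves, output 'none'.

(2,2): flips 1 -> legal
(2,3): no bracket -> illegal
(2,4): no bracket -> illegal
(2,5): no bracket -> illegal
(2,6): no bracket -> illegal
(2,7): no bracket -> illegal
(3,2): flips 1 -> legal
(3,5): flips 1 -> legal
(3,7): no bracket -> illegal
(4,2): flips 1 -> legal
(4,6): flips 1 -> legal
(4,7): no bracket -> illegal
(5,2): flips 3 -> legal
(5,6): flips 1 -> legal
(6,2): flips 1 -> legal
(6,3): no bracket -> illegal
(6,4): flips 1 -> legal
(6,5): no bracket -> illegal

Answer: (2,2) (3,2) (3,5) (4,2) (4,6) (5,2) (5,6) (6,2) (6,4)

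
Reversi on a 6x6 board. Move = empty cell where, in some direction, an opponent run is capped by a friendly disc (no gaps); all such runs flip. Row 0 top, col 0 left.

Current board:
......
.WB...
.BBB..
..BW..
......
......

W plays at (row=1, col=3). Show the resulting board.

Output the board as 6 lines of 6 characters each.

Place W at (1,3); scan 8 dirs for brackets.
Dir NW: first cell '.' (not opp) -> no flip
Dir N: first cell '.' (not opp) -> no flip
Dir NE: first cell '.' (not opp) -> no flip
Dir W: opp run (1,2) capped by W -> flip
Dir E: first cell '.' (not opp) -> no flip
Dir SW: opp run (2,2), next='.' -> no flip
Dir S: opp run (2,3) capped by W -> flip
Dir SE: first cell '.' (not opp) -> no flip
All flips: (1,2) (2,3)

Answer: ......
.WWW..
.BBW..
..BW..
......
......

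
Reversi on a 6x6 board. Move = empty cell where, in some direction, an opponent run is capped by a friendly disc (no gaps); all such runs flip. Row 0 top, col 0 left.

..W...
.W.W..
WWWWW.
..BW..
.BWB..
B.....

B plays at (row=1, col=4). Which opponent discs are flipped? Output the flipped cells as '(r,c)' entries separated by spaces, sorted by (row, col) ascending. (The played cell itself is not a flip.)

Answer: (2,3)

Derivation:
Dir NW: first cell '.' (not opp) -> no flip
Dir N: first cell '.' (not opp) -> no flip
Dir NE: first cell '.' (not opp) -> no flip
Dir W: opp run (1,3), next='.' -> no flip
Dir E: first cell '.' (not opp) -> no flip
Dir SW: opp run (2,3) capped by B -> flip
Dir S: opp run (2,4), next='.' -> no flip
Dir SE: first cell '.' (not opp) -> no flip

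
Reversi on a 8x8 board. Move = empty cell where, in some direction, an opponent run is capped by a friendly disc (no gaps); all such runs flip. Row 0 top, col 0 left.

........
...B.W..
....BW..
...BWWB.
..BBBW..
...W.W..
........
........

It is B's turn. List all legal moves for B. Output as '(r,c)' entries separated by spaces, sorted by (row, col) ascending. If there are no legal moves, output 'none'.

Answer: (0,6) (1,4) (1,6) (2,6) (4,6) (5,4) (6,2) (6,3) (6,4) (6,6)

Derivation:
(0,4): no bracket -> illegal
(0,5): no bracket -> illegal
(0,6): flips 1 -> legal
(1,4): flips 1 -> legal
(1,6): flips 2 -> legal
(2,3): no bracket -> illegal
(2,6): flips 2 -> legal
(4,6): flips 2 -> legal
(5,2): no bracket -> illegal
(5,4): flips 1 -> legal
(5,6): no bracket -> illegal
(6,2): flips 1 -> legal
(6,3): flips 1 -> legal
(6,4): flips 1 -> legal
(6,5): no bracket -> illegal
(6,6): flips 1 -> legal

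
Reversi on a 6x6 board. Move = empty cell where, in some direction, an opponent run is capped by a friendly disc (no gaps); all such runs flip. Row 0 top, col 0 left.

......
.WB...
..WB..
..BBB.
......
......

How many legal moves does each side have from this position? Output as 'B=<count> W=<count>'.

Answer: B=3 W=5

Derivation:
-- B to move --
(0,0): flips 2 -> legal
(0,1): no bracket -> illegal
(0,2): no bracket -> illegal
(1,0): flips 1 -> legal
(1,3): no bracket -> illegal
(2,0): no bracket -> illegal
(2,1): flips 1 -> legal
(3,1): no bracket -> illegal
B mobility = 3
-- W to move --
(0,1): no bracket -> illegal
(0,2): flips 1 -> legal
(0,3): no bracket -> illegal
(1,3): flips 1 -> legal
(1,4): no bracket -> illegal
(2,1): no bracket -> illegal
(2,4): flips 1 -> legal
(2,5): no bracket -> illegal
(3,1): no bracket -> illegal
(3,5): no bracket -> illegal
(4,1): no bracket -> illegal
(4,2): flips 1 -> legal
(4,3): no bracket -> illegal
(4,4): flips 1 -> legal
(4,5): no bracket -> illegal
W mobility = 5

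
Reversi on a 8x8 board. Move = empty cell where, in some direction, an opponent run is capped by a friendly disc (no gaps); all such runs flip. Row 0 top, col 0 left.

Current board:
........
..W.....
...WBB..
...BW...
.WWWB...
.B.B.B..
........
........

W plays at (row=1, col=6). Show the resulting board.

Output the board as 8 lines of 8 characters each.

Place W at (1,6); scan 8 dirs for brackets.
Dir NW: first cell '.' (not opp) -> no flip
Dir N: first cell '.' (not opp) -> no flip
Dir NE: first cell '.' (not opp) -> no flip
Dir W: first cell '.' (not opp) -> no flip
Dir E: first cell '.' (not opp) -> no flip
Dir SW: opp run (2,5) capped by W -> flip
Dir S: first cell '.' (not opp) -> no flip
Dir SE: first cell '.' (not opp) -> no flip
All flips: (2,5)

Answer: ........
..W...W.
...WBW..
...BW...
.WWWB...
.B.B.B..
........
........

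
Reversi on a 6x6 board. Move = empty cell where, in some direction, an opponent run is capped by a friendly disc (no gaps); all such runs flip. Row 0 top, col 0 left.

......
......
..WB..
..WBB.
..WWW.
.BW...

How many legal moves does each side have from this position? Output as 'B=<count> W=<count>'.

-- B to move --
(1,1): flips 1 -> legal
(1,2): no bracket -> illegal
(1,3): no bracket -> illegal
(2,1): flips 1 -> legal
(3,1): flips 1 -> legal
(3,5): no bracket -> illegal
(4,1): flips 1 -> legal
(4,5): no bracket -> illegal
(5,3): flips 2 -> legal
(5,4): flips 1 -> legal
(5,5): flips 1 -> legal
B mobility = 7
-- W to move --
(1,2): no bracket -> illegal
(1,3): flips 2 -> legal
(1,4): flips 1 -> legal
(2,4): flips 3 -> legal
(2,5): flips 1 -> legal
(3,5): flips 2 -> legal
(4,0): no bracket -> illegal
(4,1): no bracket -> illegal
(4,5): no bracket -> illegal
(5,0): flips 1 -> legal
W mobility = 6

Answer: B=7 W=6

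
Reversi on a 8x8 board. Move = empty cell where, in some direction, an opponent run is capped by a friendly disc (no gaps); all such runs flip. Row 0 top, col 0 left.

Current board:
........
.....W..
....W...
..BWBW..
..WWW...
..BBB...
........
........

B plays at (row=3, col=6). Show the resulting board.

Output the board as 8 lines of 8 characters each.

Place B at (3,6); scan 8 dirs for brackets.
Dir NW: first cell '.' (not opp) -> no flip
Dir N: first cell '.' (not opp) -> no flip
Dir NE: first cell '.' (not opp) -> no flip
Dir W: opp run (3,5) capped by B -> flip
Dir E: first cell '.' (not opp) -> no flip
Dir SW: first cell '.' (not opp) -> no flip
Dir S: first cell '.' (not opp) -> no flip
Dir SE: first cell '.' (not opp) -> no flip
All flips: (3,5)

Answer: ........
.....W..
....W...
..BWBBB.
..WWW...
..BBB...
........
........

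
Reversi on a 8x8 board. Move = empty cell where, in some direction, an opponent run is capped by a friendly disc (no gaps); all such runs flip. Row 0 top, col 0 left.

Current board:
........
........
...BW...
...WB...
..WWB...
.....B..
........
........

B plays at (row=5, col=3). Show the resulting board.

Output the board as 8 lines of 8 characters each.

Answer: ........
........
...BW...
...BB...
..WBB...
...B.B..
........
........

Derivation:
Place B at (5,3); scan 8 dirs for brackets.
Dir NW: opp run (4,2), next='.' -> no flip
Dir N: opp run (4,3) (3,3) capped by B -> flip
Dir NE: first cell 'B' (not opp) -> no flip
Dir W: first cell '.' (not opp) -> no flip
Dir E: first cell '.' (not opp) -> no flip
Dir SW: first cell '.' (not opp) -> no flip
Dir S: first cell '.' (not opp) -> no flip
Dir SE: first cell '.' (not opp) -> no flip
All flips: (3,3) (4,3)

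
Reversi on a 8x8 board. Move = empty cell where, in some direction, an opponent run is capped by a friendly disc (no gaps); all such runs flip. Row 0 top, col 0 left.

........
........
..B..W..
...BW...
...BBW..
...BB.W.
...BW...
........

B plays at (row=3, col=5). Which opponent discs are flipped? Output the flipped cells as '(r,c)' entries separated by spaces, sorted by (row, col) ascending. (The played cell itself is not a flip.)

Dir NW: first cell '.' (not opp) -> no flip
Dir N: opp run (2,5), next='.' -> no flip
Dir NE: first cell '.' (not opp) -> no flip
Dir W: opp run (3,4) capped by B -> flip
Dir E: first cell '.' (not opp) -> no flip
Dir SW: first cell 'B' (not opp) -> no flip
Dir S: opp run (4,5), next='.' -> no flip
Dir SE: first cell '.' (not opp) -> no flip

Answer: (3,4)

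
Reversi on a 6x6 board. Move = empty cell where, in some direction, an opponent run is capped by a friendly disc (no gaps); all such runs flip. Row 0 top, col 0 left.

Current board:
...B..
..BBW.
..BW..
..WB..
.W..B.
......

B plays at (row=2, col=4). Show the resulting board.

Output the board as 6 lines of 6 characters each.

Answer: ...B..
..BBW.
..BBB.
..WB..
.W..B.
......

Derivation:
Place B at (2,4); scan 8 dirs for brackets.
Dir NW: first cell 'B' (not opp) -> no flip
Dir N: opp run (1,4), next='.' -> no flip
Dir NE: first cell '.' (not opp) -> no flip
Dir W: opp run (2,3) capped by B -> flip
Dir E: first cell '.' (not opp) -> no flip
Dir SW: first cell 'B' (not opp) -> no flip
Dir S: first cell '.' (not opp) -> no flip
Dir SE: first cell '.' (not opp) -> no flip
All flips: (2,3)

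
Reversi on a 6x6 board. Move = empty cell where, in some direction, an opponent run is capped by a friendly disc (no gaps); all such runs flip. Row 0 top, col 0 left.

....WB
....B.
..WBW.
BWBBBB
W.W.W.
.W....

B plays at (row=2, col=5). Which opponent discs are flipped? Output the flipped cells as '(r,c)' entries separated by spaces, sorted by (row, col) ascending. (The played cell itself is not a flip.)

Dir NW: first cell 'B' (not opp) -> no flip
Dir N: first cell '.' (not opp) -> no flip
Dir NE: edge -> no flip
Dir W: opp run (2,4) capped by B -> flip
Dir E: edge -> no flip
Dir SW: first cell 'B' (not opp) -> no flip
Dir S: first cell 'B' (not opp) -> no flip
Dir SE: edge -> no flip

Answer: (2,4)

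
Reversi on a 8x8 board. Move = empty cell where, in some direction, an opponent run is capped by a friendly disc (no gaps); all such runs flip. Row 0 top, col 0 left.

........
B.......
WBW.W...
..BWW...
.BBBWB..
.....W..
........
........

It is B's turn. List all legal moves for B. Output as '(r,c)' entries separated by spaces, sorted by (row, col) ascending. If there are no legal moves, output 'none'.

Answer: (1,2) (1,5) (2,3) (2,5) (3,0) (3,5) (6,5)

Derivation:
(1,1): no bracket -> illegal
(1,2): flips 1 -> legal
(1,3): no bracket -> illegal
(1,4): no bracket -> illegal
(1,5): flips 2 -> legal
(2,3): flips 3 -> legal
(2,5): flips 1 -> legal
(3,0): flips 1 -> legal
(3,1): no bracket -> illegal
(3,5): flips 2 -> legal
(4,6): no bracket -> illegal
(5,3): no bracket -> illegal
(5,4): no bracket -> illegal
(5,6): no bracket -> illegal
(6,4): no bracket -> illegal
(6,5): flips 1 -> legal
(6,6): no bracket -> illegal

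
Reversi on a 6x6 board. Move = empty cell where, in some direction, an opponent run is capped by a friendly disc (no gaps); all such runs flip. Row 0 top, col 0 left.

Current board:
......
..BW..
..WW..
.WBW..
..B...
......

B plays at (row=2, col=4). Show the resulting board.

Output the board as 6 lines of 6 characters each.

Answer: ......
..BW..
..WWB.
.WBB..
..B...
......

Derivation:
Place B at (2,4); scan 8 dirs for brackets.
Dir NW: opp run (1,3), next='.' -> no flip
Dir N: first cell '.' (not opp) -> no flip
Dir NE: first cell '.' (not opp) -> no flip
Dir W: opp run (2,3) (2,2), next='.' -> no flip
Dir E: first cell '.' (not opp) -> no flip
Dir SW: opp run (3,3) capped by B -> flip
Dir S: first cell '.' (not opp) -> no flip
Dir SE: first cell '.' (not opp) -> no flip
All flips: (3,3)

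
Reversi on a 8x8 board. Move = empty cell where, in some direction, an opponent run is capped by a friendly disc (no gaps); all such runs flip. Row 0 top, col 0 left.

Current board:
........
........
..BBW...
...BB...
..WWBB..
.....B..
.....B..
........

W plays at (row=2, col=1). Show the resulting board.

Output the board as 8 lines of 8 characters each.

Place W at (2,1); scan 8 dirs for brackets.
Dir NW: first cell '.' (not opp) -> no flip
Dir N: first cell '.' (not opp) -> no flip
Dir NE: first cell '.' (not opp) -> no flip
Dir W: first cell '.' (not opp) -> no flip
Dir E: opp run (2,2) (2,3) capped by W -> flip
Dir SW: first cell '.' (not opp) -> no flip
Dir S: first cell '.' (not opp) -> no flip
Dir SE: first cell '.' (not opp) -> no flip
All flips: (2,2) (2,3)

Answer: ........
........
.WWWW...
...BB...
..WWBB..
.....B..
.....B..
........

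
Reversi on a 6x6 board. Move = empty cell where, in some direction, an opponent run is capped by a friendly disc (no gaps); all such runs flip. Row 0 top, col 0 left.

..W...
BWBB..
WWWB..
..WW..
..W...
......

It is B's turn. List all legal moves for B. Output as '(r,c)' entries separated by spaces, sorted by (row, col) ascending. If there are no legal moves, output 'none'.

Answer: (3,0) (3,1) (4,1) (4,3) (5,2)

Derivation:
(0,0): no bracket -> illegal
(0,1): no bracket -> illegal
(0,3): no bracket -> illegal
(2,4): no bracket -> illegal
(3,0): flips 2 -> legal
(3,1): flips 1 -> legal
(3,4): no bracket -> illegal
(4,1): flips 1 -> legal
(4,3): flips 3 -> legal
(4,4): no bracket -> illegal
(5,1): no bracket -> illegal
(5,2): flips 3 -> legal
(5,3): no bracket -> illegal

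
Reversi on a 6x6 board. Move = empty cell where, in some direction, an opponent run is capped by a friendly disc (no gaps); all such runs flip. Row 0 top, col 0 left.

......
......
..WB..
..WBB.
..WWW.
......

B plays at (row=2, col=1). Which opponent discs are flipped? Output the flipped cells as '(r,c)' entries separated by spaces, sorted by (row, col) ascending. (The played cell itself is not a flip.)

Dir NW: first cell '.' (not opp) -> no flip
Dir N: first cell '.' (not opp) -> no flip
Dir NE: first cell '.' (not opp) -> no flip
Dir W: first cell '.' (not opp) -> no flip
Dir E: opp run (2,2) capped by B -> flip
Dir SW: first cell '.' (not opp) -> no flip
Dir S: first cell '.' (not opp) -> no flip
Dir SE: opp run (3,2) (4,3), next='.' -> no flip

Answer: (2,2)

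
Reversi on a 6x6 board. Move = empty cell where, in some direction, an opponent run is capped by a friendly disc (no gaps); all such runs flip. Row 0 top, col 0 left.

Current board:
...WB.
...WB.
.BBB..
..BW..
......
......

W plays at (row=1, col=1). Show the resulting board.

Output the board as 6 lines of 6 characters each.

Answer: ...WB.
.W.WB.
.BWB..
..BW..
......
......

Derivation:
Place W at (1,1); scan 8 dirs for brackets.
Dir NW: first cell '.' (not opp) -> no flip
Dir N: first cell '.' (not opp) -> no flip
Dir NE: first cell '.' (not opp) -> no flip
Dir W: first cell '.' (not opp) -> no flip
Dir E: first cell '.' (not opp) -> no flip
Dir SW: first cell '.' (not opp) -> no flip
Dir S: opp run (2,1), next='.' -> no flip
Dir SE: opp run (2,2) capped by W -> flip
All flips: (2,2)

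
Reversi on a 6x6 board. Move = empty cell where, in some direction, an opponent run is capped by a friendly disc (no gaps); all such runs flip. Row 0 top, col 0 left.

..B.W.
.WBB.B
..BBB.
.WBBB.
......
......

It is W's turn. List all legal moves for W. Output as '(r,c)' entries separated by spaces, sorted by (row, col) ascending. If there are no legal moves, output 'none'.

(0,1): no bracket -> illegal
(0,3): no bracket -> illegal
(0,5): no bracket -> illegal
(1,4): flips 2 -> legal
(2,1): no bracket -> illegal
(2,5): no bracket -> illegal
(3,5): flips 3 -> legal
(4,1): no bracket -> illegal
(4,2): no bracket -> illegal
(4,3): no bracket -> illegal
(4,4): flips 2 -> legal
(4,5): no bracket -> illegal

Answer: (1,4) (3,5) (4,4)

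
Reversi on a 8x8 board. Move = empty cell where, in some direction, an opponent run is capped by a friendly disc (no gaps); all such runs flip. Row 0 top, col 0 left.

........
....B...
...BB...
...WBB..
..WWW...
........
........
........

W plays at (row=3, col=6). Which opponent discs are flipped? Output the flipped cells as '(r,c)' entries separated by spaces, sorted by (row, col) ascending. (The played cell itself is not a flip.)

Dir NW: first cell '.' (not opp) -> no flip
Dir N: first cell '.' (not opp) -> no flip
Dir NE: first cell '.' (not opp) -> no flip
Dir W: opp run (3,5) (3,4) capped by W -> flip
Dir E: first cell '.' (not opp) -> no flip
Dir SW: first cell '.' (not opp) -> no flip
Dir S: first cell '.' (not opp) -> no flip
Dir SE: first cell '.' (not opp) -> no flip

Answer: (3,4) (3,5)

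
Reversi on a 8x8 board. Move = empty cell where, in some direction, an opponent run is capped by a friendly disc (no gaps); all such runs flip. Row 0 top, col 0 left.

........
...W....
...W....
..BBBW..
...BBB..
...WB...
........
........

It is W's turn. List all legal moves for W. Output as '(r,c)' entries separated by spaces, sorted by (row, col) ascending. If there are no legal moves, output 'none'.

(2,1): no bracket -> illegal
(2,2): no bracket -> illegal
(2,4): no bracket -> illegal
(2,5): no bracket -> illegal
(3,1): flips 3 -> legal
(3,6): no bracket -> illegal
(4,1): flips 1 -> legal
(4,2): no bracket -> illegal
(4,6): no bracket -> illegal
(5,2): no bracket -> illegal
(5,5): flips 2 -> legal
(5,6): flips 2 -> legal
(6,3): no bracket -> illegal
(6,4): no bracket -> illegal
(6,5): no bracket -> illegal

Answer: (3,1) (4,1) (5,5) (5,6)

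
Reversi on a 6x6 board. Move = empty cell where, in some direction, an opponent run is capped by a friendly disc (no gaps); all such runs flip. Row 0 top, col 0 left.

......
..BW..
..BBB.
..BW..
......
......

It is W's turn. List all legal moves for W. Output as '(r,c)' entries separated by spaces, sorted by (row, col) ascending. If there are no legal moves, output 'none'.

Answer: (1,1) (1,5) (3,1) (3,5)

Derivation:
(0,1): no bracket -> illegal
(0,2): no bracket -> illegal
(0,3): no bracket -> illegal
(1,1): flips 2 -> legal
(1,4): no bracket -> illegal
(1,5): flips 1 -> legal
(2,1): no bracket -> illegal
(2,5): no bracket -> illegal
(3,1): flips 2 -> legal
(3,4): no bracket -> illegal
(3,5): flips 1 -> legal
(4,1): no bracket -> illegal
(4,2): no bracket -> illegal
(4,3): no bracket -> illegal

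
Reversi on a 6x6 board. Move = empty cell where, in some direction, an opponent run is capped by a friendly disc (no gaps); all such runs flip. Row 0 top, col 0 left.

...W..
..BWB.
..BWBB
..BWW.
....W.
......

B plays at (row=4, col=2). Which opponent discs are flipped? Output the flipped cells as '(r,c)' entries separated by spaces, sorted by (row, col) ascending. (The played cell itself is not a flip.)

Answer: (3,3)

Derivation:
Dir NW: first cell '.' (not opp) -> no flip
Dir N: first cell 'B' (not opp) -> no flip
Dir NE: opp run (3,3) capped by B -> flip
Dir W: first cell '.' (not opp) -> no flip
Dir E: first cell '.' (not opp) -> no flip
Dir SW: first cell '.' (not opp) -> no flip
Dir S: first cell '.' (not opp) -> no flip
Dir SE: first cell '.' (not opp) -> no flip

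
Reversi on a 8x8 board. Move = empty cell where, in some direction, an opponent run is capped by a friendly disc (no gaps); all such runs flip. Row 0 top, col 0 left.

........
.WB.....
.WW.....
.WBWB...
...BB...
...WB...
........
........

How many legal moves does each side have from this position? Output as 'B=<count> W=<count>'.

-- B to move --
(0,0): flips 3 -> legal
(0,1): no bracket -> illegal
(0,2): no bracket -> illegal
(1,0): flips 2 -> legal
(1,3): no bracket -> illegal
(2,0): no bracket -> illegal
(2,3): flips 1 -> legal
(2,4): no bracket -> illegal
(3,0): flips 2 -> legal
(4,0): no bracket -> illegal
(4,1): no bracket -> illegal
(4,2): no bracket -> illegal
(5,2): flips 1 -> legal
(6,2): flips 1 -> legal
(6,3): flips 1 -> legal
(6,4): no bracket -> illegal
B mobility = 7
-- W to move --
(0,1): no bracket -> illegal
(0,2): flips 1 -> legal
(0,3): flips 1 -> legal
(1,3): flips 1 -> legal
(2,3): no bracket -> illegal
(2,4): no bracket -> illegal
(2,5): no bracket -> illegal
(3,5): flips 2 -> legal
(4,1): no bracket -> illegal
(4,2): flips 1 -> legal
(4,5): no bracket -> illegal
(5,2): no bracket -> illegal
(5,5): flips 2 -> legal
(6,3): no bracket -> illegal
(6,4): no bracket -> illegal
(6,5): flips 3 -> legal
W mobility = 7

Answer: B=7 W=7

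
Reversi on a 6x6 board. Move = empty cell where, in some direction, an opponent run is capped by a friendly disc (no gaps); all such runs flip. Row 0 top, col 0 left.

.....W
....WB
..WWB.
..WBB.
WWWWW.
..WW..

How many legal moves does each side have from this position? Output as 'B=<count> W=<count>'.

Answer: B=9 W=3

Derivation:
-- B to move --
(0,3): no bracket -> illegal
(0,4): flips 1 -> legal
(1,1): flips 1 -> legal
(1,2): flips 1 -> legal
(1,3): flips 2 -> legal
(2,1): flips 2 -> legal
(2,5): no bracket -> illegal
(3,0): no bracket -> illegal
(3,1): flips 1 -> legal
(3,5): no bracket -> illegal
(4,5): no bracket -> illegal
(5,0): no bracket -> illegal
(5,1): flips 1 -> legal
(5,4): flips 1 -> legal
(5,5): flips 1 -> legal
B mobility = 9
-- W to move --
(0,4): no bracket -> illegal
(1,3): no bracket -> illegal
(2,5): flips 3 -> legal
(3,5): flips 2 -> legal
(4,5): flips 1 -> legal
W mobility = 3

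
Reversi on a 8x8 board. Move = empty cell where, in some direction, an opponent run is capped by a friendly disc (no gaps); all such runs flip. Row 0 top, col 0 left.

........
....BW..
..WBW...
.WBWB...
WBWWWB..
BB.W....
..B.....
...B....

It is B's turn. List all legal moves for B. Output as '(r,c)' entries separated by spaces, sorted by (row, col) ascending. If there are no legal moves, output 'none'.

Answer: (0,6) (1,2) (1,6) (2,1) (2,5) (3,0) (3,5) (5,2) (5,4) (6,3)

Derivation:
(0,4): no bracket -> illegal
(0,5): no bracket -> illegal
(0,6): flips 4 -> legal
(1,1): no bracket -> illegal
(1,2): flips 1 -> legal
(1,3): no bracket -> illegal
(1,6): flips 1 -> legal
(2,0): no bracket -> illegal
(2,1): flips 2 -> legal
(2,5): flips 1 -> legal
(2,6): no bracket -> illegal
(3,0): flips 2 -> legal
(3,5): flips 2 -> legal
(5,2): flips 2 -> legal
(5,4): flips 2 -> legal
(5,5): no bracket -> illegal
(6,3): flips 3 -> legal
(6,4): no bracket -> illegal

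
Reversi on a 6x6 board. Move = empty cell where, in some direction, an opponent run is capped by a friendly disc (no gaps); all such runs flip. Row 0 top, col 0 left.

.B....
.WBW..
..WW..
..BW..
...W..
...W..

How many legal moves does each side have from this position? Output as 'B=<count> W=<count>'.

-- B to move --
(0,0): no bracket -> illegal
(0,2): no bracket -> illegal
(0,3): no bracket -> illegal
(0,4): no bracket -> illegal
(1,0): flips 1 -> legal
(1,4): flips 2 -> legal
(2,0): no bracket -> illegal
(2,1): flips 1 -> legal
(2,4): no bracket -> illegal
(3,1): no bracket -> illegal
(3,4): flips 2 -> legal
(4,2): no bracket -> illegal
(4,4): no bracket -> illegal
(5,2): no bracket -> illegal
(5,4): flips 1 -> legal
B mobility = 5
-- W to move --
(0,0): no bracket -> illegal
(0,2): flips 1 -> legal
(0,3): no bracket -> illegal
(1,0): no bracket -> illegal
(2,1): flips 1 -> legal
(3,1): flips 1 -> legal
(4,1): flips 1 -> legal
(4,2): flips 1 -> legal
W mobility = 5

Answer: B=5 W=5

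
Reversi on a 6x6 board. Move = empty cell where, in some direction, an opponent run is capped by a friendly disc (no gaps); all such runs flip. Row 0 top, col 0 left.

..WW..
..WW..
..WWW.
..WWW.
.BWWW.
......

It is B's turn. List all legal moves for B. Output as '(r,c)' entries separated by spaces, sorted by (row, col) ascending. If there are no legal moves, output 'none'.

(0,1): no bracket -> illegal
(0,4): no bracket -> illegal
(1,1): no bracket -> illegal
(1,4): flips 2 -> legal
(1,5): no bracket -> illegal
(2,1): no bracket -> illegal
(2,5): no bracket -> illegal
(3,1): no bracket -> illegal
(3,5): no bracket -> illegal
(4,5): flips 3 -> legal
(5,1): no bracket -> illegal
(5,2): no bracket -> illegal
(5,3): no bracket -> illegal
(5,4): no bracket -> illegal
(5,5): no bracket -> illegal

Answer: (1,4) (4,5)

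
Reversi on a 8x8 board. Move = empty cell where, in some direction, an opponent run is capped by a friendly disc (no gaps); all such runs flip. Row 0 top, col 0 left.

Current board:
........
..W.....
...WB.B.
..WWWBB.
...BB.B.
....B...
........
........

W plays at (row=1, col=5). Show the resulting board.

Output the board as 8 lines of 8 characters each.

Answer: ........
..W..W..
...WW.B.
..WWWBB.
...BB.B.
....B...
........
........

Derivation:
Place W at (1,5); scan 8 dirs for brackets.
Dir NW: first cell '.' (not opp) -> no flip
Dir N: first cell '.' (not opp) -> no flip
Dir NE: first cell '.' (not opp) -> no flip
Dir W: first cell '.' (not opp) -> no flip
Dir E: first cell '.' (not opp) -> no flip
Dir SW: opp run (2,4) capped by W -> flip
Dir S: first cell '.' (not opp) -> no flip
Dir SE: opp run (2,6), next='.' -> no flip
All flips: (2,4)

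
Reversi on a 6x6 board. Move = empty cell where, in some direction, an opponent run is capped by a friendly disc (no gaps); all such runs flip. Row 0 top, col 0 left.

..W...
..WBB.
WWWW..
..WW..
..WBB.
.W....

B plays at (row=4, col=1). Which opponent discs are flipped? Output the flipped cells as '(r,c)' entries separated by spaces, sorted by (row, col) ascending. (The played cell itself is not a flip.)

Dir NW: first cell '.' (not opp) -> no flip
Dir N: first cell '.' (not opp) -> no flip
Dir NE: opp run (3,2) (2,3) capped by B -> flip
Dir W: first cell '.' (not opp) -> no flip
Dir E: opp run (4,2) capped by B -> flip
Dir SW: first cell '.' (not opp) -> no flip
Dir S: opp run (5,1), next=edge -> no flip
Dir SE: first cell '.' (not opp) -> no flip

Answer: (2,3) (3,2) (4,2)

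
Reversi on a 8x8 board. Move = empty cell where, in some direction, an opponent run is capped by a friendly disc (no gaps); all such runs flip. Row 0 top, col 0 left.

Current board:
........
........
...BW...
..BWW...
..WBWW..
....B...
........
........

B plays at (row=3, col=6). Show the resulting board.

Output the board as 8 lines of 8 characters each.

Place B at (3,6); scan 8 dirs for brackets.
Dir NW: first cell '.' (not opp) -> no flip
Dir N: first cell '.' (not opp) -> no flip
Dir NE: first cell '.' (not opp) -> no flip
Dir W: first cell '.' (not opp) -> no flip
Dir E: first cell '.' (not opp) -> no flip
Dir SW: opp run (4,5) capped by B -> flip
Dir S: first cell '.' (not opp) -> no flip
Dir SE: first cell '.' (not opp) -> no flip
All flips: (4,5)

Answer: ........
........
...BW...
..BWW.B.
..WBWB..
....B...
........
........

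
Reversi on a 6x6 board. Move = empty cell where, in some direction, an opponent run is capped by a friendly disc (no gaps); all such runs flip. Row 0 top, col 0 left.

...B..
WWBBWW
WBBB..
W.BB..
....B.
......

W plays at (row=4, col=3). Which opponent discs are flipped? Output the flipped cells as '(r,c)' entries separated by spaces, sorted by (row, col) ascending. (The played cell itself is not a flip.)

Dir NW: opp run (3,2) (2,1) capped by W -> flip
Dir N: opp run (3,3) (2,3) (1,3) (0,3), next=edge -> no flip
Dir NE: first cell '.' (not opp) -> no flip
Dir W: first cell '.' (not opp) -> no flip
Dir E: opp run (4,4), next='.' -> no flip
Dir SW: first cell '.' (not opp) -> no flip
Dir S: first cell '.' (not opp) -> no flip
Dir SE: first cell '.' (not opp) -> no flip

Answer: (2,1) (3,2)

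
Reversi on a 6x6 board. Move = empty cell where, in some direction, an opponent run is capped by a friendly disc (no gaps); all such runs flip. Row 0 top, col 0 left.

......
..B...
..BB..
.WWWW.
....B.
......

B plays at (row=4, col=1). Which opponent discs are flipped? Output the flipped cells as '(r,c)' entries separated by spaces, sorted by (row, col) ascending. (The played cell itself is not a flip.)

Dir NW: first cell '.' (not opp) -> no flip
Dir N: opp run (3,1), next='.' -> no flip
Dir NE: opp run (3,2) capped by B -> flip
Dir W: first cell '.' (not opp) -> no flip
Dir E: first cell '.' (not opp) -> no flip
Dir SW: first cell '.' (not opp) -> no flip
Dir S: first cell '.' (not opp) -> no flip
Dir SE: first cell '.' (not opp) -> no flip

Answer: (3,2)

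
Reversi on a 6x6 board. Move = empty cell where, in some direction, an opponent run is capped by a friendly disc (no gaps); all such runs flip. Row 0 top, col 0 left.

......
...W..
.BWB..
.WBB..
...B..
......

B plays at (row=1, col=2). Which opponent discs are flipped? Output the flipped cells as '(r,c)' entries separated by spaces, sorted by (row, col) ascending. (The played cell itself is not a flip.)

Dir NW: first cell '.' (not opp) -> no flip
Dir N: first cell '.' (not opp) -> no flip
Dir NE: first cell '.' (not opp) -> no flip
Dir W: first cell '.' (not opp) -> no flip
Dir E: opp run (1,3), next='.' -> no flip
Dir SW: first cell 'B' (not opp) -> no flip
Dir S: opp run (2,2) capped by B -> flip
Dir SE: first cell 'B' (not opp) -> no flip

Answer: (2,2)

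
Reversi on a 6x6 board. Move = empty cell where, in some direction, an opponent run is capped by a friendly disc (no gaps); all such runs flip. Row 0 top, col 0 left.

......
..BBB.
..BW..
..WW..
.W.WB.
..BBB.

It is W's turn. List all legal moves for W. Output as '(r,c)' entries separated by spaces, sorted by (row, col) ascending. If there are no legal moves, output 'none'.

(0,1): flips 1 -> legal
(0,2): flips 2 -> legal
(0,3): flips 1 -> legal
(0,4): no bracket -> illegal
(0,5): flips 1 -> legal
(1,1): flips 1 -> legal
(1,5): no bracket -> illegal
(2,1): flips 1 -> legal
(2,4): no bracket -> illegal
(2,5): no bracket -> illegal
(3,1): no bracket -> illegal
(3,4): no bracket -> illegal
(3,5): no bracket -> illegal
(4,2): no bracket -> illegal
(4,5): flips 1 -> legal
(5,1): no bracket -> illegal
(5,5): flips 1 -> legal

Answer: (0,1) (0,2) (0,3) (0,5) (1,1) (2,1) (4,5) (5,5)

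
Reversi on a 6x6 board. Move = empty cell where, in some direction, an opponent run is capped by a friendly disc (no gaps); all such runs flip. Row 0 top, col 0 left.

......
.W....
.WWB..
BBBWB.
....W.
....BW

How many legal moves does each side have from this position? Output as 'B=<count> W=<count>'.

-- B to move --
(0,0): no bracket -> illegal
(0,1): flips 2 -> legal
(0,2): no bracket -> illegal
(1,0): flips 1 -> legal
(1,2): flips 2 -> legal
(1,3): flips 1 -> legal
(2,0): flips 2 -> legal
(2,4): no bracket -> illegal
(3,5): no bracket -> illegal
(4,2): no bracket -> illegal
(4,3): flips 1 -> legal
(4,5): no bracket -> illegal
(5,3): no bracket -> illegal
B mobility = 6
-- W to move --
(1,2): no bracket -> illegal
(1,3): flips 1 -> legal
(1,4): no bracket -> illegal
(2,0): no bracket -> illegal
(2,4): flips 2 -> legal
(2,5): no bracket -> illegal
(3,5): flips 1 -> legal
(4,0): flips 1 -> legal
(4,1): flips 1 -> legal
(4,2): flips 1 -> legal
(4,3): flips 1 -> legal
(4,5): no bracket -> illegal
(5,3): flips 1 -> legal
W mobility = 8

Answer: B=6 W=8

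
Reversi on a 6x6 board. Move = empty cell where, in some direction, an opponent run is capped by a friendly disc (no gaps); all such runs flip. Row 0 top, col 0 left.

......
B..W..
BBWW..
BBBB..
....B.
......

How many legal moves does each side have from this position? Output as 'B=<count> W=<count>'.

Answer: B=6 W=5

Derivation:
-- B to move --
(0,2): no bracket -> illegal
(0,3): flips 2 -> legal
(0,4): flips 2 -> legal
(1,1): flips 1 -> legal
(1,2): flips 1 -> legal
(1,4): flips 1 -> legal
(2,4): flips 2 -> legal
(3,4): no bracket -> illegal
B mobility = 6
-- W to move --
(0,0): no bracket -> illegal
(0,1): no bracket -> illegal
(1,1): no bracket -> illegal
(1,2): no bracket -> illegal
(2,4): no bracket -> illegal
(3,4): no bracket -> illegal
(3,5): no bracket -> illegal
(4,0): flips 1 -> legal
(4,1): flips 1 -> legal
(4,2): flips 1 -> legal
(4,3): flips 1 -> legal
(4,5): no bracket -> illegal
(5,3): no bracket -> illegal
(5,4): no bracket -> illegal
(5,5): flips 2 -> legal
W mobility = 5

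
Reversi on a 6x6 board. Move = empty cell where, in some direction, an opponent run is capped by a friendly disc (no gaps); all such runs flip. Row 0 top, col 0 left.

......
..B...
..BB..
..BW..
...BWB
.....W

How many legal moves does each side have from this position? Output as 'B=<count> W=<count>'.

-- B to move --
(2,4): no bracket -> illegal
(3,4): flips 1 -> legal
(3,5): no bracket -> illegal
(4,2): no bracket -> illegal
(5,3): no bracket -> illegal
(5,4): no bracket -> illegal
B mobility = 1
-- W to move --
(0,1): no bracket -> illegal
(0,2): no bracket -> illegal
(0,3): no bracket -> illegal
(1,1): flips 1 -> legal
(1,3): flips 1 -> legal
(1,4): no bracket -> illegal
(2,1): no bracket -> illegal
(2,4): no bracket -> illegal
(3,1): flips 1 -> legal
(3,4): no bracket -> illegal
(3,5): flips 1 -> legal
(4,1): no bracket -> illegal
(4,2): flips 1 -> legal
(5,2): no bracket -> illegal
(5,3): flips 1 -> legal
(5,4): no bracket -> illegal
W mobility = 6

Answer: B=1 W=6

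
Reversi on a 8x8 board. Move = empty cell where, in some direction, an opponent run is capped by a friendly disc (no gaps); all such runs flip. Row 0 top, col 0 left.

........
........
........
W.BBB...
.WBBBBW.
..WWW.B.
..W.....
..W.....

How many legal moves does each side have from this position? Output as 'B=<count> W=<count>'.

-- B to move --
(2,0): no bracket -> illegal
(2,1): no bracket -> illegal
(3,1): no bracket -> illegal
(3,5): no bracket -> illegal
(3,6): flips 1 -> legal
(3,7): no bracket -> illegal
(4,0): flips 1 -> legal
(4,7): flips 1 -> legal
(5,0): flips 1 -> legal
(5,1): no bracket -> illegal
(5,5): no bracket -> illegal
(5,7): no bracket -> illegal
(6,1): flips 1 -> legal
(6,3): flips 2 -> legal
(6,4): flips 2 -> legal
(6,5): flips 1 -> legal
(7,1): flips 2 -> legal
(7,3): no bracket -> illegal
B mobility = 9
-- W to move --
(2,1): flips 2 -> legal
(2,2): flips 2 -> legal
(2,3): flips 3 -> legal
(2,4): flips 2 -> legal
(2,5): flips 2 -> legal
(3,1): flips 1 -> legal
(3,5): flips 1 -> legal
(3,6): flips 1 -> legal
(4,7): no bracket -> illegal
(5,1): no bracket -> illegal
(5,5): no bracket -> illegal
(5,7): no bracket -> illegal
(6,5): no bracket -> illegal
(6,6): flips 1 -> legal
(6,7): no bracket -> illegal
W mobility = 9

Answer: B=9 W=9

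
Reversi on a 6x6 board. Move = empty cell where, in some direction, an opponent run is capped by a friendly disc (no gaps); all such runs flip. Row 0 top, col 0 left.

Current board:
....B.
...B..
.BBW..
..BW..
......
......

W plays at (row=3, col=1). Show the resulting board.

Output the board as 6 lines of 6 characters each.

Answer: ....B.
...B..
.BBW..
.WWW..
......
......

Derivation:
Place W at (3,1); scan 8 dirs for brackets.
Dir NW: first cell '.' (not opp) -> no flip
Dir N: opp run (2,1), next='.' -> no flip
Dir NE: opp run (2,2) (1,3) (0,4), next=edge -> no flip
Dir W: first cell '.' (not opp) -> no flip
Dir E: opp run (3,2) capped by W -> flip
Dir SW: first cell '.' (not opp) -> no flip
Dir S: first cell '.' (not opp) -> no flip
Dir SE: first cell '.' (not opp) -> no flip
All flips: (3,2)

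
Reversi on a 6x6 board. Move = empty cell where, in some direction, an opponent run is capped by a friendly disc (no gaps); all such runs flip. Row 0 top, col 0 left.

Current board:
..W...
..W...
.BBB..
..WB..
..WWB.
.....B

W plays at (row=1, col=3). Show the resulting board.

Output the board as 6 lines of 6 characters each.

Answer: ..W...
..WW..
.BBW..
..WW..
..WWB.
.....B

Derivation:
Place W at (1,3); scan 8 dirs for brackets.
Dir NW: first cell 'W' (not opp) -> no flip
Dir N: first cell '.' (not opp) -> no flip
Dir NE: first cell '.' (not opp) -> no flip
Dir W: first cell 'W' (not opp) -> no flip
Dir E: first cell '.' (not opp) -> no flip
Dir SW: opp run (2,2), next='.' -> no flip
Dir S: opp run (2,3) (3,3) capped by W -> flip
Dir SE: first cell '.' (not opp) -> no flip
All flips: (2,3) (3,3)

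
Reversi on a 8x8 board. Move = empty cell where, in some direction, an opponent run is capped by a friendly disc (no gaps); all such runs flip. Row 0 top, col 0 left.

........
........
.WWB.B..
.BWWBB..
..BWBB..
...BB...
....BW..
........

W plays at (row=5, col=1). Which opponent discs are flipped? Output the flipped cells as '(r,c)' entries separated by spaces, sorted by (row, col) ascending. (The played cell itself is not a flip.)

Answer: (4,2)

Derivation:
Dir NW: first cell '.' (not opp) -> no flip
Dir N: first cell '.' (not opp) -> no flip
Dir NE: opp run (4,2) capped by W -> flip
Dir W: first cell '.' (not opp) -> no flip
Dir E: first cell '.' (not opp) -> no flip
Dir SW: first cell '.' (not opp) -> no flip
Dir S: first cell '.' (not opp) -> no flip
Dir SE: first cell '.' (not opp) -> no flip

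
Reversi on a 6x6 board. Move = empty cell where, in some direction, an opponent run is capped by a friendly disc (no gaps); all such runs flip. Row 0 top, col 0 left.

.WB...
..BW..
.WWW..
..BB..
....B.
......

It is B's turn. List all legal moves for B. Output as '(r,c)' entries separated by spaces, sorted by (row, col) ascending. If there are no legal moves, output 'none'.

Answer: (0,0) (0,3) (1,0) (1,1) (1,4) (2,4) (3,0) (3,4)

Derivation:
(0,0): flips 1 -> legal
(0,3): flips 2 -> legal
(0,4): no bracket -> illegal
(1,0): flips 1 -> legal
(1,1): flips 1 -> legal
(1,4): flips 2 -> legal
(2,0): no bracket -> illegal
(2,4): flips 1 -> legal
(3,0): flips 1 -> legal
(3,1): no bracket -> illegal
(3,4): flips 1 -> legal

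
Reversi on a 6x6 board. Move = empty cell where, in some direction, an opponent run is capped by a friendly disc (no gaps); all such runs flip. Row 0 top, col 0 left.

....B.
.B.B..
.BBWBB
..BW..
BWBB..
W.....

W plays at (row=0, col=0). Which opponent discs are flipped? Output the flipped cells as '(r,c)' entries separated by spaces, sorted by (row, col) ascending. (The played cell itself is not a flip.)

Answer: (1,1) (2,2)

Derivation:
Dir NW: edge -> no flip
Dir N: edge -> no flip
Dir NE: edge -> no flip
Dir W: edge -> no flip
Dir E: first cell '.' (not opp) -> no flip
Dir SW: edge -> no flip
Dir S: first cell '.' (not opp) -> no flip
Dir SE: opp run (1,1) (2,2) capped by W -> flip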